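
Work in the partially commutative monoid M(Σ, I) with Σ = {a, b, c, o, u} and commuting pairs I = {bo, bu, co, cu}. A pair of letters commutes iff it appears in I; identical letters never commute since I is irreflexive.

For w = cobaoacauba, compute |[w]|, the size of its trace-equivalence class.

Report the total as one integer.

6

piece 0:c — minimal
piece 1:o — minimal
piece 2:b rests on {0:c}
piece 3:a rests on {1:o, 2:b}
piece 4:o rests on {3:a}
piece 5:a rests on {4:o}
piece 6:c rests on {5:a}
piece 7:a rests on {6:c}
piece 8:u rests on {7:a}
piece 9:b rests on {7:a}
piece 10:a rests on {8:u, 9:b}
minimal pieces: {0:c, 1:o}
ways to finish when only these pieces remain (= sum over removing one remaining piece with nothing left below it):
  1 left: {10}→1
  2 left: {8,10}→1  {9,10}→1
  3 left: {8,9,10}→2
  4 left: {7,8,9,10}→2
  5 left: {6,7,8,9,10}→2
  6 left: {5,6,7,8,9,10}→2
  7 left: {4,5,6,7,8,9,10}→2
  8 left: {3,4,5,6,7,8,9,10}→2
  9 left: {1,3,4,5,6,7,8,9,10}→2  {2,3,4,5,6,7,8,9,10}→2
  placing 0:c first → 4 extensions
  placing 1:o first → 2 extensions
total linear extensions = 6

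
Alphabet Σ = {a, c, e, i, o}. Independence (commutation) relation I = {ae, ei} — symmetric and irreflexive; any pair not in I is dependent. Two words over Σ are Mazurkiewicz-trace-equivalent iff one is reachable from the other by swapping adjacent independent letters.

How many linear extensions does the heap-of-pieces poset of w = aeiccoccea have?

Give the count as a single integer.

#0=a has no predecessor
#1=e has no predecessor
#2=i depends on [0:a]
#3=c depends on [1:e, 2:i]
#4=c depends on [3:c]
#5=o depends on [4:c]
#6=c depends on [5:o]
#7=c depends on [6:c]
#8=e depends on [7:c]
#9=a depends on [7:c]
sources: [0:a, 1:e]
N(rest) = Σ N(rest − s) over sources s of rest; N(one piece) = 1:
  size 1 → [8]=1  [9]=1
  size 2 → [8,9]=2
  size 3 → [7,8,9]=2
  size 4 → [6,7,8,9]=2
  size 5 → [5,6,7,8,9]=2
  size 6 → [4,5,6,7,8,9]=2
  size 7 → [3,4,5,6,7,8,9]=2
  size 8 → [1,3,4,5,6,7,8,9]=2  [2,3,4,5,6,7,8,9]=2
  first=0(a) contributes 4
  first=1(e) contributes 2
|[w]| = 6

6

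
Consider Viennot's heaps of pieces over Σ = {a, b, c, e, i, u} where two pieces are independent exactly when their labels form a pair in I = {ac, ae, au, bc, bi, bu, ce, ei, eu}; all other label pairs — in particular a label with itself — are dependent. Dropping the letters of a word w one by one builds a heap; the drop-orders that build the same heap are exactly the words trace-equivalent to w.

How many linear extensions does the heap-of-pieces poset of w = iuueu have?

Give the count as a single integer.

5

#0=i has no predecessor
#1=u depends on [0:i]
#2=u depends on [1:u]
#3=e has no predecessor
#4=u depends on [2:u]
sources: [0:i, 3:e]
N(rest) = Σ N(rest − s) over sources s of rest; N(one piece) = 1:
  size 1 → [3]=1  [4]=1
  size 2 → [2,4]=1  [3,4]=2
  size 3 → [1,2,4]=1  [2,3,4]=3
  first=0(i) contributes 4
  first=3(e) contributes 1
|[w]| = 5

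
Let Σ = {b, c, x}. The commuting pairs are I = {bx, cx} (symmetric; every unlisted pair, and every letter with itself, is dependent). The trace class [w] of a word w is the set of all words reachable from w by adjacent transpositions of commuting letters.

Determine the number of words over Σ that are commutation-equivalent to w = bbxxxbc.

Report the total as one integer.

0(b) covers ∅
1(b) covers 0:b
2(x) covers ∅
3(x) covers 2:x
4(x) covers 3:x
5(b) covers 1:b
6(c) covers 5:b
floor of heap: 0:b, 2:x
completions by unplaced set U, small U first (add the entries for U minus each lowest piece of U):
  |U|=1: {4}:1  {6}:1
  |U|=2: {3,4}:1  {4,6}:2  {5,6}:1
  |U|=3: {1,5,6}:1  {2,3,4}:1  {3,4,6}:3  {4,5,6}:3
  |U|=4: {0,1,5,6}:1  {1,4,5,6}:4  {2,3,4,6}:4  {3,4,5,6}:6
  |U|=5: {0,1,4,5,6}:5  {1,3,4,5,6}:10  {2,3,4,5,6}:10
  start at 0(b): 20
  start at 2(x): 15
sum over floor = 35

35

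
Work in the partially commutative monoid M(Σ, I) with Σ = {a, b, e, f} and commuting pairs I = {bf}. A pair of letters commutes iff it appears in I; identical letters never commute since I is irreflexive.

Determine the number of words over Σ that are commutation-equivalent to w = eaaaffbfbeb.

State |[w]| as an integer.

piece 0:e — minimal
piece 1:a rests on {0:e}
piece 2:a rests on {1:a}
piece 3:a rests on {2:a}
piece 4:f rests on {3:a}
piece 5:f rests on {4:f}
piece 6:b rests on {3:a}
piece 7:f rests on {5:f}
piece 8:b rests on {6:b}
piece 9:e rests on {7:f, 8:b}
piece 10:b rests on {9:e}
minimal pieces: {0:e}
ways to finish when only these pieces remain (= sum over removing one remaining piece with nothing left below it):
  1 left: {10}→1
  2 left: {9,10}→1
  3 left: {7,9,10}→1  {8,9,10}→1
  4 left: {5,7,9,10}→1  {6,8,9,10}→1  {7,8,9,10}→2
  5 left: {4,5,7,9,10}→1  {5,7,8,9,10}→3  {6,7,8,9,10}→3
  6 left: {4,5,7,8,9,10}→4  {5,6,7,8,9,10}→6
  7 left: {4,5,6,7,8,9,10}→10
  8 left: {3,4,5,6,7,8,9,10}→10
  9 left: {2,3,4,5,6,7,8,9,10}→10
  placing 0:e first → 10 extensions

10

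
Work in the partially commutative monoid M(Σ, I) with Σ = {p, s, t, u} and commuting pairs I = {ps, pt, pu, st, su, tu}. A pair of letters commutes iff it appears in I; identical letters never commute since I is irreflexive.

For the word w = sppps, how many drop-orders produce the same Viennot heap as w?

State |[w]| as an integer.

10

piece 0:s — minimal
piece 1:p — minimal
piece 2:p rests on {1:p}
piece 3:p rests on {2:p}
piece 4:s rests on {0:s}
minimal pieces: {0:s, 1:p}
ways to finish when only these pieces remain (= sum over removing one remaining piece with nothing left below it):
  1 left: {3}→1  {4}→1
  2 left: {0,4}→1  {2,3}→1  {3,4}→2
  3 left: {0,3,4}→3  {1,2,3}→1  {2,3,4}→3
  placing 0:s first → 4 extensions
  placing 1:p first → 6 extensions
total linear extensions = 10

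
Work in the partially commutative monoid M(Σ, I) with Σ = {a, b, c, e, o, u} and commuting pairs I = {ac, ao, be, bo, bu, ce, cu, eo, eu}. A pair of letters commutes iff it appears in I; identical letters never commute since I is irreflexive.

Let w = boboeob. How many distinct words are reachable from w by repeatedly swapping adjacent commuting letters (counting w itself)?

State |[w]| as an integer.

0(b) covers ∅
1(o) covers ∅
2(b) covers 0:b
3(o) covers 1:o
4(e) covers ∅
5(o) covers 3:o
6(b) covers 2:b
floor of heap: 0:b, 1:o, 4:e
completions by unplaced set U, small U first (add the entries for U minus each lowest piece of U):
  |U|=1: {4}:1  {5}:1  {6}:1
  |U|=2: {2,6}:1  {3,5}:1  {4,5}:2  {4,6}:2  {5,6}:2
  |U|=3: {0,2,6}:1  {1,3,5}:1  {2,4,6}:3  {2,5,6}:3  {3,4,5}:3  {3,5,6}:3  {4,5,6}:6
  |U|=4: {0,2,4,6}:4  {0,2,5,6}:4  {1,3,4,5}:4  {1,3,5,6}:4  {2,3,5,6}:6  {2,4,5,6}:12  {3,4,5,6}:12
  |U|=5: {0,2,3,5,6}:10  {0,2,4,5,6}:20  {1,2,3,5,6}:10  {1,3,4,5,6}:20  {2,3,4,5,6}:30
  start at 0(b): 60
  start at 1(o): 60
  start at 4(e): 20
sum over floor = 140

140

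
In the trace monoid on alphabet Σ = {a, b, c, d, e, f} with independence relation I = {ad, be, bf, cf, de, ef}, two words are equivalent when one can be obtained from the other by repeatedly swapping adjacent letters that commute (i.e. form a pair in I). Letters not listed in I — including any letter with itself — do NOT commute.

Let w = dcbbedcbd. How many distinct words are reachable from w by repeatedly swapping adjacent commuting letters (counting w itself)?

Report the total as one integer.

4

#0=d has no predecessor
#1=c depends on [0:d]
#2=b depends on [1:c]
#3=b depends on [2:b]
#4=e depends on [1:c]
#5=d depends on [3:b]
#6=c depends on [4:e, 5:d]
#7=b depends on [6:c]
#8=d depends on [7:b]
sources: [0:d]
N(rest) = Σ N(rest − s) over sources s of rest; N(one piece) = 1:
  size 1 → [8]=1
  size 2 → [7,8]=1
  size 3 → [6,7,8]=1
  size 4 → [4,6,7,8]=1  [5,6,7,8]=1
  size 5 → [3,5,6,7,8]=1  [4,5,6,7,8]=2
  size 6 → [2,3,5,6,7,8]=1  [3,4,5,6,7,8]=3
  size 7 → [2,3,4,5,6,7,8]=4
  first=0(d) contributes 4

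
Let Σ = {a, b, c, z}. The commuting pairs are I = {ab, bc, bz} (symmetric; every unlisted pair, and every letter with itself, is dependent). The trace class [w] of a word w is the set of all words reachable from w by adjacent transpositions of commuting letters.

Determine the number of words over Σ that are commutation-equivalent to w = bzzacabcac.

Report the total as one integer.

45

0(b) covers ∅
1(z) covers ∅
2(z) covers 1:z
3(a) covers 2:z
4(c) covers 3:a
5(a) covers 4:c
6(b) covers 0:b
7(c) covers 5:a
8(a) covers 7:c
9(c) covers 8:a
floor of heap: 0:b, 1:z
completions by unplaced set U, small U first (add the entries for U minus each lowest piece of U):
  |U|=1: {6}:1  {9}:1
  |U|=2: {0,6}:1  {6,9}:2  {8,9}:1
  |U|=3: {0,6,9}:3  {6,8,9}:3  {7,8,9}:1
  |U|=4: {0,6,8,9}:6  {5,7,8,9}:1  {6,7,8,9}:4
  |U|=5: {0,6,7,8,9}:10  {4,5,7,8,9}:1  {5,6,7,8,9}:5
  |U|=6: {0,5,6,7,8,9}:15  {3,4,5,7,8,9}:1  {4,5,6,7,8,9}:6
  |U|=7: {0,4,5,6,7,8,9}:21  {2,3,4,5,7,8,9}:1  {3,4,5,6,7,8,9}:7
  |U|=8: {0,3,4,5,6,7,8,9}:28  {1,2,3,4,5,7,8,9}:1  {2,3,4,5,6,7,8,9}:8
  start at 0(b): 9
  start at 1(z): 36
sum over floor = 45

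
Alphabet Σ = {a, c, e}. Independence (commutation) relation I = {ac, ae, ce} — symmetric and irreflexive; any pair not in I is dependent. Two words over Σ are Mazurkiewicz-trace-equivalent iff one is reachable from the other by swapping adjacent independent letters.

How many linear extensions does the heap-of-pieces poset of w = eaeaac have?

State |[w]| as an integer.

60

drop 0:e onto floor
drop 1:a onto floor
drop 2:e onto {0:e}
drop 3:a onto {1:a}
drop 4:a onto {3:a}
drop 5:c onto floor
ground layer = {0:e, 1:a, 5:c}
drop-orders for the pieces not yet dropped (sum over which currently-grounded one goes next):
  1 to go: {2} 1  {4} 1  {5} 1
  2 to go: {0,2} 1  {2,4} 2  {2,5} 2  {3,4} 1  {4,5} 2
  3 to go: {0,2,4} 3  {0,2,5} 3  {1,3,4} 1  {2,3,4} 3  {2,4,5} 6  {3,4,5} 3
  4 to go: {0,2,3,4} 6  {0,2,4,5} 12  {1,2,3,4} 4  {1,3,4,5} 4  {2,3,4,5} 12
  if 0:e drops first: 20 orders
  if 1:a drops first: 30 orders
  if 5:c drops first: 10 orders
heap linearizations: 60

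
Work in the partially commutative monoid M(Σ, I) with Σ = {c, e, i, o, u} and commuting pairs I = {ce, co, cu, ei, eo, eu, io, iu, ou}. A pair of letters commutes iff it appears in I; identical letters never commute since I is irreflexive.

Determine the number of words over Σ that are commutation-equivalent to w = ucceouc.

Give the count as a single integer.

#0=u has no predecessor
#1=c has no predecessor
#2=c depends on [1:c]
#3=e has no predecessor
#4=o has no predecessor
#5=u depends on [0:u]
#6=c depends on [2:c]
sources: [0:u, 1:c, 3:e, 4:o]
N(rest) = Σ N(rest − s) over sources s of rest; N(one piece) = 1:
  size 1 → [3]=1  [4]=1  [5]=1  [6]=1
  size 2 → [0,5]=1  [2,6]=1  [3,4]=2  [3,5]=2  [3,6]=2  [4,5]=2  [4,6]=2  [5,6]=2
  size 3 → [0,3,5]=3  [0,4,5]=3  [0,5,6]=3  [1,2,6]=1  [2,3,6]=3  [2,4,6]=3  [2,5,6]=3  [3,4,5]=6  [3,4,6]=6  [3,5,6]=6  [4,5,6]=6
  size 4 → [0,2,5,6]=6  [0,3,4,5]=12  [0,3,5,6]=12  [0,4,5,6]=12  [1,2,3,6]=4  [1,2,4,6]=4  [1,2,5,6]=4  [2,3,4,6]=12  [2,3,5,6]=12  [2,4,5,6]=12  [3,4,5,6]=24
  size 5 → [0,1,2,5,6]=10  [0,2,3,5,6]=30  [0,2,4,5,6]=30  [0,3,4,5,6]=60  [1,2,3,4,6]=20  [1,2,3,5,6]=20  [1,2,4,5,6]=20  [2,3,4,5,6]=60
  first=0(u) contributes 120
  first=1(c) contributes 180
  first=3(e) contributes 60
  first=4(o) contributes 60
|[w]| = 420

420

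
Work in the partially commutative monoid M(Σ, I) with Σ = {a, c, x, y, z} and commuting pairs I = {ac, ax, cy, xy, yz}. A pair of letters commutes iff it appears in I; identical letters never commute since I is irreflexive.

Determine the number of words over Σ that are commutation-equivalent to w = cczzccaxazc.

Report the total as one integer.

piece 0:c — minimal
piece 1:c rests on {0:c}
piece 2:z rests on {1:c}
piece 3:z rests on {2:z}
piece 4:c rests on {3:z}
piece 5:c rests on {4:c}
piece 6:a rests on {3:z}
piece 7:x rests on {5:c}
piece 8:a rests on {6:a}
piece 9:z rests on {7:x, 8:a}
piece 10:c rests on {9:z}
minimal pieces: {0:c}
ways to finish when only these pieces remain (= sum over removing one remaining piece with nothing left below it):
  1 left: {10}→1
  2 left: {9,10}→1
  3 left: {7,9,10}→1  {8,9,10}→1
  4 left: {5,7,9,10}→1  {6,8,9,10}→1  {7,8,9,10}→2
  5 left: {4,5,7,9,10}→1  {5,7,8,9,10}→3  {6,7,8,9,10}→3
  6 left: {4,5,7,8,9,10}→4  {5,6,7,8,9,10}→6
  7 left: {4,5,6,7,8,9,10}→10
  8 left: {3,4,5,6,7,8,9,10}→10
  9 left: {2,3,4,5,6,7,8,9,10}→10
  placing 0:c first → 10 extensions

10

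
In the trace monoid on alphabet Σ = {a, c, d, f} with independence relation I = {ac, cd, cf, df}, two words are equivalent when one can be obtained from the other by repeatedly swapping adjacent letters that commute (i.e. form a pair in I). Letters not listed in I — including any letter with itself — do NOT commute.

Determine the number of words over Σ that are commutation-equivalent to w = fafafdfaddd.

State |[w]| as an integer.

drop 0:f onto floor
drop 1:a onto {0:f}
drop 2:f onto {1:a}
drop 3:a onto {2:f}
drop 4:f onto {3:a}
drop 5:d onto {3:a}
drop 6:f onto {4:f}
drop 7:a onto {5:d, 6:f}
drop 8:d onto {7:a}
drop 9:d onto {8:d}
drop 10:d onto {9:d}
ground layer = {0:f}
drop-orders for the pieces not yet dropped (sum over which currently-grounded one goes next):
  1 to go: {10} 1
  2 to go: {9,10} 1
  3 to go: {8,9,10} 1
  4 to go: {7,8,9,10} 1
  5 to go: {5,7,8,9,10} 1  {6,7,8,9,10} 1
  6 to go: {4,6,7,8,9,10} 1  {5,6,7,8,9,10} 2
  7 to go: {4,5,6,7,8,9,10} 3
  8 to go: {3,4,5,6,7,8,9,10} 3
  9 to go: {2,3,4,5,6,7,8,9,10} 3
  if 0:f drops first: 3 orders

3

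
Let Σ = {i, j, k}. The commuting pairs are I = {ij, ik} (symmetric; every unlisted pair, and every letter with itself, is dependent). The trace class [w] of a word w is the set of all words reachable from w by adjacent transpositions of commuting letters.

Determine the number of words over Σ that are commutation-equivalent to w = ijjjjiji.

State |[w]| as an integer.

56

drop 0:i onto floor
drop 1:j onto floor
drop 2:j onto {1:j}
drop 3:j onto {2:j}
drop 4:j onto {3:j}
drop 5:i onto {0:i}
drop 6:j onto {4:j}
drop 7:i onto {5:i}
ground layer = {0:i, 1:j}
drop-orders for the pieces not yet dropped (sum over which currently-grounded one goes next):
  1 to go: {6} 1  {7} 1
  2 to go: {4,6} 1  {5,7} 1  {6,7} 2
  3 to go: {0,5,7} 1  {3,4,6} 1  {4,6,7} 3  {5,6,7} 3
  4 to go: {0,5,6,7} 4  {2,3,4,6} 1  {3,4,6,7} 4  {4,5,6,7} 6
  5 to go: {0,4,5,6,7} 10  {1,2,3,4,6} 1  {2,3,4,6,7} 5  {3,4,5,6,7} 10
  6 to go: {0,3,4,5,6,7} 20  {1,2,3,4,6,7} 6  {2,3,4,5,6,7} 15
  if 0:i drops first: 21 orders
  if 1:j drops first: 35 orders
heap linearizations: 56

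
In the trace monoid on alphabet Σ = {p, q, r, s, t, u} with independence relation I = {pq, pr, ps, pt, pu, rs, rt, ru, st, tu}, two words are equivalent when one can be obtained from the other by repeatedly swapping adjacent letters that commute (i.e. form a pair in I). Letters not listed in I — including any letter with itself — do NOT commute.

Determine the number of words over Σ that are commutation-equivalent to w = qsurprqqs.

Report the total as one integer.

54

piece 0:q — minimal
piece 1:s rests on {0:q}
piece 2:u rests on {1:s}
piece 3:r rests on {0:q}
piece 4:p — minimal
piece 5:r rests on {3:r}
piece 6:q rests on {2:u, 5:r}
piece 7:q rests on {6:q}
piece 8:s rests on {7:q}
minimal pieces: {0:q, 4:p}
ways to finish when only these pieces remain (= sum over removing one remaining piece with nothing left below it):
  1 left: {4}→1  {8}→1
  2 left: {4,8}→2  {7,8}→1
  3 left: {4,7,8}→3  {6,7,8}→1
  4 left: {2,6,7,8}→1  {4,6,7,8}→4  {5,6,7,8}→1
  5 left: {1,2,6,7,8}→1  {2,4,6,7,8}→5  {2,5,6,7,8}→2  {3,5,6,7,8}→1  {4,5,6,7,8}→5
  6 left: {1,2,4,6,7,8}→6  {1,2,5,6,7,8}→3  {2,3,5,6,7,8}→3  {2,4,5,6,7,8}→12  {3,4,5,6,7,8}→6
  7 left: {1,2,3,5,6,7,8}→6  {1,2,4,5,6,7,8}→21  {2,3,4,5,6,7,8}→21
  placing 0:q first → 48 extensions
  placing 4:p first → 6 extensions
total linear extensions = 54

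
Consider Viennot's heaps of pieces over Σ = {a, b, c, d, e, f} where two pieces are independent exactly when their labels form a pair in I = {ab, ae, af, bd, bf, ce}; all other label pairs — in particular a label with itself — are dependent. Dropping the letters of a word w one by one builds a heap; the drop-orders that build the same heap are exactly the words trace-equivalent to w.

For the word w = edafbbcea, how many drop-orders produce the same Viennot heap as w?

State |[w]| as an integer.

66

#0=e has no predecessor
#1=d depends on [0:e]
#2=a depends on [1:d]
#3=f depends on [1:d]
#4=b depends on [0:e]
#5=b depends on [4:b]
#6=c depends on [2:a, 3:f, 5:b]
#7=e depends on [3:f, 5:b]
#8=a depends on [6:c]
sources: [0:e]
N(rest) = Σ N(rest − s) over sources s of rest; N(one piece) = 1:
  size 1 → [7]=1  [8]=1
  size 2 → [6,8]=1  [7,8]=2
  size 3 → [2,6,8]=1  [6,7,8]=3
  size 4 → [2,6,7,8]=4  [3,6,7,8]=3  [5,6,7,8]=3
  size 5 → [2,3,6,7,8]=7  [2,5,6,7,8]=7  [3,5,6,7,8]=6  [4,5,6,7,8]=3
  size 6 → [1,2,3,6,7,8]=7  [2,3,5,6,7,8]=20  [2,4,5,6,7,8]=10  [3,4,5,6,7,8]=9
  size 7 → [1,2,3,5,6,7,8]=27  [2,3,4,5,6,7,8]=39
  first=0(e) contributes 66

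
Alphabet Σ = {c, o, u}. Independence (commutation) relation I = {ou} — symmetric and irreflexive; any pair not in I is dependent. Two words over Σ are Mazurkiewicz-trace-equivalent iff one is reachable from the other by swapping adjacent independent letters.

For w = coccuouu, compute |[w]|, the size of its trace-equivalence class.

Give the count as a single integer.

4

piece 0:c — minimal
piece 1:o rests on {0:c}
piece 2:c rests on {1:o}
piece 3:c rests on {2:c}
piece 4:u rests on {3:c}
piece 5:o rests on {3:c}
piece 6:u rests on {4:u}
piece 7:u rests on {6:u}
minimal pieces: {0:c}
ways to finish when only these pieces remain (= sum over removing one remaining piece with nothing left below it):
  1 left: {5}→1  {7}→1
  2 left: {5,7}→2  {6,7}→1
  3 left: {4,6,7}→1  {5,6,7}→3
  4 left: {4,5,6,7}→4
  5 left: {3,4,5,6,7}→4
  6 left: {2,3,4,5,6,7}→4
  placing 0:c first → 4 extensions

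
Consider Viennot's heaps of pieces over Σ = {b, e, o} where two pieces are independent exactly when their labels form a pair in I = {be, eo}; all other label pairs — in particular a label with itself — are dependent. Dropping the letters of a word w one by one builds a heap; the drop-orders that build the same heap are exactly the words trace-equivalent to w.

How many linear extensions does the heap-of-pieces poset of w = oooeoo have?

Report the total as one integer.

6

0(o) covers ∅
1(o) covers 0:o
2(o) covers 1:o
3(e) covers ∅
4(o) covers 2:o
5(o) covers 4:o
floor of heap: 0:o, 3:e
completions by unplaced set U, small U first (add the entries for U minus each lowest piece of U):
  |U|=1: {3}:1  {5}:1
  |U|=2: {3,5}:2  {4,5}:1
  |U|=3: {2,4,5}:1  {3,4,5}:3
  |U|=4: {1,2,4,5}:1  {2,3,4,5}:4
  start at 0(o): 5
  start at 3(e): 1
sum over floor = 6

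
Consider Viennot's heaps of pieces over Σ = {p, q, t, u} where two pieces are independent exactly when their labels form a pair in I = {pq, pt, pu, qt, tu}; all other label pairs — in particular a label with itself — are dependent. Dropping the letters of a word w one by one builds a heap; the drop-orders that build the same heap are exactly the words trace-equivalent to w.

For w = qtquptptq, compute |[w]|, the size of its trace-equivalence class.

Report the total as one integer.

1260

0(q) covers ∅
1(t) covers ∅
2(q) covers 0:q
3(u) covers 2:q
4(p) covers ∅
5(t) covers 1:t
6(p) covers 4:p
7(t) covers 5:t
8(q) covers 3:u
floor of heap: 0:q, 1:t, 4:p
completions by unplaced set U, small U first (add the entries for U minus each lowest piece of U):
  |U|=1: {6}:1  {7}:1  {8}:1
  |U|=2: {3,8}:1  {4,6}:1  {5,7}:1  {6,7}:2  {6,8}:2  {7,8}:2
  |U|=3: {1,5,7}:1  {2,3,8}:1  {3,6,8}:3  {3,7,8}:3  {4,6,7}:3  {4,6,8}:3  {5,6,7}:3  {5,7,8}:3  {6,7,8}:6
  |U|=4: {0,2,3,8}:1  {1,5,6,7}:4  {1,5,7,8}:4  {2,3,6,8}:4  {2,3,7,8}:4  {3,4,6,8}:6  {3,5,7,8}:6  {3,6,7,8}:12  {4,5,6,7}:6  {4,6,7,8}:12  {5,6,7,8}:12
  |U|=5: {0,2,3,6,8}:5  {0,2,3,7,8}:5  {1,3,5,7,8}:10  {1,4,5,6,7}:10  {1,5,6,7,8}:20  {2,3,4,6,8}:10  {2,3,5,7,8}:10  {2,3,6,7,8}:20  {3,4,6,7,8}:30  {3,5,6,7,8}:30  {4,5,6,7,8}:30
  |U|=6: {0,2,3,4,6,8}:15  {0,2,3,5,7,8}:15  {0,2,3,6,7,8}:30  {1,2,3,5,7,8}:20  {1,3,5,6,7,8}:60  {1,4,5,6,7,8}:60  {2,3,4,6,7,8}:60  {2,3,5,6,7,8}:60  {3,4,5,6,7,8}:90
  |U|=7: {0,1,2,3,5,7,8}:35  {0,2,3,4,6,7,8}:105  {0,2,3,5,6,7,8}:105  {1,2,3,5,6,7,8}:140  {1,3,4,5,6,7,8}:210  {2,3,4,5,6,7,8}:210
  start at 0(q): 560
  start at 1(t): 420
  start at 4(p): 280
sum over floor = 1260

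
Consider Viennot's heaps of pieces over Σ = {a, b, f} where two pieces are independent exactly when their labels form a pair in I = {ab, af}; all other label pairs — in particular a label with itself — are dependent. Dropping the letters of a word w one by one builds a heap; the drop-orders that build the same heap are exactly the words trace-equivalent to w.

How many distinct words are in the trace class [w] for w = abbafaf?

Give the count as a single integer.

35

#0=a has no predecessor
#1=b has no predecessor
#2=b depends on [1:b]
#3=a depends on [0:a]
#4=f depends on [2:b]
#5=a depends on [3:a]
#6=f depends on [4:f]
sources: [0:a, 1:b]
N(rest) = Σ N(rest − s) over sources s of rest; N(one piece) = 1:
  size 1 → [5]=1  [6]=1
  size 2 → [3,5]=1  [4,6]=1  [5,6]=2
  size 3 → [0,3,5]=1  [2,4,6]=1  [3,5,6]=3  [4,5,6]=3
  size 4 → [0,3,5,6]=4  [1,2,4,6]=1  [2,4,5,6]=4  [3,4,5,6]=6
  size 5 → [0,3,4,5,6]=10  [1,2,4,5,6]=5  [2,3,4,5,6]=10
  first=0(a) contributes 15
  first=1(b) contributes 20
|[w]| = 35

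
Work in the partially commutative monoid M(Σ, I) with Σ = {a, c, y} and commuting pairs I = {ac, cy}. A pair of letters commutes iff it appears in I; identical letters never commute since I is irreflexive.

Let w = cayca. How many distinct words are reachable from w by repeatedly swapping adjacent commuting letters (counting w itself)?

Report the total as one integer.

drop 0:c onto floor
drop 1:a onto floor
drop 2:y onto {1:a}
drop 3:c onto {0:c}
drop 4:a onto {2:y}
ground layer = {0:c, 1:a}
drop-orders for the pieces not yet dropped (sum over which currently-grounded one goes next):
  1 to go: {3} 1  {4} 1
  2 to go: {0,3} 1  {2,4} 1  {3,4} 2
  3 to go: {0,3,4} 3  {1,2,4} 1  {2,3,4} 3
  if 0:c drops first: 4 orders
  if 1:a drops first: 6 orders
heap linearizations: 10

10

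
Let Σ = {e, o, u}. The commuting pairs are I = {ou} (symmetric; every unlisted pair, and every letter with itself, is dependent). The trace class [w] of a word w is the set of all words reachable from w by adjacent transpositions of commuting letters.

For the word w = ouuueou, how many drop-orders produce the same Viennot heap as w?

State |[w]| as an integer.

0(o) covers ∅
1(u) covers ∅
2(u) covers 1:u
3(u) covers 2:u
4(e) covers 0:o, 3:u
5(o) covers 4:e
6(u) covers 4:e
floor of heap: 0:o, 1:u
completions by unplaced set U, small U first (add the entries for U minus each lowest piece of U):
  |U|=1: {5}:1  {6}:1
  |U|=2: {5,6}:2
  |U|=3: {4,5,6}:2
  |U|=4: {0,4,5,6}:2  {3,4,5,6}:2
  |U|=5: {0,3,4,5,6}:4  {2,3,4,5,6}:2
  start at 0(o): 2
  start at 1(u): 6
sum over floor = 8

8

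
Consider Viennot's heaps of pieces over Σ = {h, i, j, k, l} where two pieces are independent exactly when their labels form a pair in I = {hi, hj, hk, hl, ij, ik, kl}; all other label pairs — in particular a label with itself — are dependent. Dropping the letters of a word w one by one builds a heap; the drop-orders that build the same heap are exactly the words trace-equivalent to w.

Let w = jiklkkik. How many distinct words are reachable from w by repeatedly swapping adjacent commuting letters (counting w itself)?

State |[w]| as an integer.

drop 0:j onto floor
drop 1:i onto floor
drop 2:k onto {0:j}
drop 3:l onto {0:j, 1:i}
drop 4:k onto {2:k}
drop 5:k onto {4:k}
drop 6:i onto {3:l}
drop 7:k onto {5:k}
ground layer = {0:j, 1:i}
drop-orders for the pieces not yet dropped (sum over which currently-grounded one goes next):
  1 to go: {6} 1  {7} 1
  2 to go: {3,6} 1  {5,7} 1  {6,7} 2
  3 to go: {1,3,6} 1  {3,6,7} 3  {4,5,7} 1  {5,6,7} 3
  4 to go: {1,3,6,7} 4  {2,4,5,7} 1  {3,5,6,7} 6  {4,5,6,7} 4
  5 to go: {1,3,5,6,7} 10  {2,4,5,6,7} 5  {3,4,5,6,7} 10
  6 to go: {1,3,4,5,6,7} 20  {2,3,4,5,6,7} 15
  if 0:j drops first: 35 orders
  if 1:i drops first: 15 orders
heap linearizations: 50

50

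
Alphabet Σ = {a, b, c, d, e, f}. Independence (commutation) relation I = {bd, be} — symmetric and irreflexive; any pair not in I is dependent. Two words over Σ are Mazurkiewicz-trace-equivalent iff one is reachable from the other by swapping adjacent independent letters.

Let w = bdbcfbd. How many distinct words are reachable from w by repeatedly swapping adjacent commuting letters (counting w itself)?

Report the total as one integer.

6

drop 0:b onto floor
drop 1:d onto floor
drop 2:b onto {0:b}
drop 3:c onto {1:d, 2:b}
drop 4:f onto {3:c}
drop 5:b onto {4:f}
drop 6:d onto {4:f}
ground layer = {0:b, 1:d}
drop-orders for the pieces not yet dropped (sum over which currently-grounded one goes next):
  1 to go: {5} 1  {6} 1
  2 to go: {5,6} 2
  3 to go: {4,5,6} 2
  4 to go: {3,4,5,6} 2
  5 to go: {1,3,4,5,6} 2  {2,3,4,5,6} 2
  if 0:b drops first: 4 orders
  if 1:d drops first: 2 orders
heap linearizations: 6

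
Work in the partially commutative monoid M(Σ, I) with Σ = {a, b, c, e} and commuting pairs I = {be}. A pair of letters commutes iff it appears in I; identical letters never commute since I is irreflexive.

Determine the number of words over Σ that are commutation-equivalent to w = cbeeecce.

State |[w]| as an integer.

4

0(c) covers ∅
1(b) covers 0:c
2(e) covers 0:c
3(e) covers 2:e
4(e) covers 3:e
5(c) covers 1:b, 4:e
6(c) covers 5:c
7(e) covers 6:c
floor of heap: 0:c
completions by unplaced set U, small U first (add the entries for U minus each lowest piece of U):
  |U|=1: {7}:1
  |U|=2: {6,7}:1
  |U|=3: {5,6,7}:1
  |U|=4: {1,5,6,7}:1  {4,5,6,7}:1
  |U|=5: {1,4,5,6,7}:2  {3,4,5,6,7}:1
  |U|=6: {1,3,4,5,6,7}:3  {2,3,4,5,6,7}:1
  start at 0(c): 4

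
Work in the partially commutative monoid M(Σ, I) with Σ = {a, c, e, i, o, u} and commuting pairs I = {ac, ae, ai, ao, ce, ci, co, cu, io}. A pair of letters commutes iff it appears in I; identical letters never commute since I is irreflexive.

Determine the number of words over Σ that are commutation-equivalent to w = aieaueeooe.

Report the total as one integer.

drop 0:a onto floor
drop 1:i onto floor
drop 2:e onto {1:i}
drop 3:a onto {0:a}
drop 4:u onto {2:e, 3:a}
drop 5:e onto {4:u}
drop 6:e onto {5:e}
drop 7:o onto {6:e}
drop 8:o onto {7:o}
drop 9:e onto {8:o}
ground layer = {0:a, 1:i}
drop-orders for the pieces not yet dropped (sum over which currently-grounded one goes next):
  1 to go: {9} 1
  2 to go: {8,9} 1
  3 to go: {7,8,9} 1
  4 to go: {6,7,8,9} 1
  5 to go: {5,6,7,8,9} 1
  6 to go: {4,5,6,7,8,9} 1
  7 to go: {2,4,5,6,7,8,9} 1  {3,4,5,6,7,8,9} 1
  8 to go: {0,3,4,5,6,7,8,9} 1  {1,2,4,5,6,7,8,9} 1  {2,3,4,5,6,7,8,9} 2
  if 0:a drops first: 3 orders
  if 1:i drops first: 3 orders
heap linearizations: 6

6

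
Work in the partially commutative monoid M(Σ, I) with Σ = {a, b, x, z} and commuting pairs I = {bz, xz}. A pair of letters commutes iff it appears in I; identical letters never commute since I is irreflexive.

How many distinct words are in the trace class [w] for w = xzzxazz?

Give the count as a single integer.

6

0(x) covers ∅
1(z) covers ∅
2(z) covers 1:z
3(x) covers 0:x
4(a) covers 2:z, 3:x
5(z) covers 4:a
6(z) covers 5:z
floor of heap: 0:x, 1:z
completions by unplaced set U, small U first (add the entries for U minus each lowest piece of U):
  |U|=1: {6}:1
  |U|=2: {5,6}:1
  |U|=3: {4,5,6}:1
  |U|=4: {2,4,5,6}:1  {3,4,5,6}:1
  |U|=5: {0,3,4,5,6}:1  {1,2,4,5,6}:1  {2,3,4,5,6}:2
  start at 0(x): 3
  start at 1(z): 3
sum over floor = 6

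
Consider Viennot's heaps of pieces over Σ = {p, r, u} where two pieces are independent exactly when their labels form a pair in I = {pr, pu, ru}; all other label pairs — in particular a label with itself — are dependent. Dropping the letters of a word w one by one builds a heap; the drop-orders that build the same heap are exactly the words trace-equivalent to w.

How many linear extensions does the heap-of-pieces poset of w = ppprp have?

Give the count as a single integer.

#0=p has no predecessor
#1=p depends on [0:p]
#2=p depends on [1:p]
#3=r has no predecessor
#4=p depends on [2:p]
sources: [0:p, 3:r]
N(rest) = Σ N(rest − s) over sources s of rest; N(one piece) = 1:
  size 1 → [3]=1  [4]=1
  size 2 → [2,4]=1  [3,4]=2
  size 3 → [1,2,4]=1  [2,3,4]=3
  first=0(p) contributes 4
  first=3(r) contributes 1
|[w]| = 5

5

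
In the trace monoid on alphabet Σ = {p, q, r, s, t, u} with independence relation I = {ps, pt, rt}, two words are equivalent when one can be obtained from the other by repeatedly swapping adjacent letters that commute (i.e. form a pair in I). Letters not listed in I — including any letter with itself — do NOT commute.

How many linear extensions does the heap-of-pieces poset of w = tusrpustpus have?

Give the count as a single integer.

3

0(t) covers ∅
1(u) covers 0:t
2(s) covers 1:u
3(r) covers 2:s
4(p) covers 3:r
5(u) covers 4:p
6(s) covers 5:u
7(t) covers 6:s
8(p) covers 5:u
9(u) covers 7:t, 8:p
10(s) covers 9:u
floor of heap: 0:t
completions by unplaced set U, small U first (add the entries for U minus each lowest piece of U):
  |U|=1: {10}:1
  |U|=2: {9,10}:1
  |U|=3: {7,9,10}:1  {8,9,10}:1
  |U|=4: {6,7,9,10}:1  {7,8,9,10}:2
  |U|=5: {6,7,8,9,10}:3
  |U|=6: {5,6,7,8,9,10}:3
  |U|=7: {4,5,6,7,8,9,10}:3
  |U|=8: {3,4,5,6,7,8,9,10}:3
  |U|=9: {2,3,4,5,6,7,8,9,10}:3
  start at 0(t): 3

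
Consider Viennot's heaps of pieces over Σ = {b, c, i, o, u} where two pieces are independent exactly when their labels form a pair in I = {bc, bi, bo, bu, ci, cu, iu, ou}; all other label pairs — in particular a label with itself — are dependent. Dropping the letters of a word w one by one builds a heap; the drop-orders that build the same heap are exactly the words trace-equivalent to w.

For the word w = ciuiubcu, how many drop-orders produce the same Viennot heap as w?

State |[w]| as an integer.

#0=c has no predecessor
#1=i has no predecessor
#2=u has no predecessor
#3=i depends on [1:i]
#4=u depends on [2:u]
#5=b has no predecessor
#6=c depends on [0:c]
#7=u depends on [4:u]
sources: [0:c, 1:i, 2:u, 5:b]
N(rest) = Σ N(rest − s) over sources s of rest; N(one piece) = 1:
  size 1 → [3]=1  [5]=1  [6]=1  [7]=1
  size 2 → [0,6]=1  [1,3]=1  [3,5]=2  [3,6]=2  [3,7]=2  [4,7]=1  [5,6]=2  [5,7]=2  [6,7]=2
  size 3 → [0,3,6]=3  [0,5,6]=3  [0,6,7]=3  [1,3,5]=3  [1,3,6]=3  [1,3,7]=3  [2,4,7]=1  [3,4,7]=3  [3,5,6]=6  [3,5,7]=6  [3,6,7]=6  [4,5,7]=3  [4,6,7]=3  [5,6,7]=6
  size 4 → [0,1,3,6]=6  [0,3,5,6]=12  [0,3,6,7]=12  [0,4,6,7]=6  [0,5,6,7]=12  [1,3,4,7]=6  [1,3,5,6]=12  [1,3,5,7]=12  [1,3,6,7]=12  [2,3,4,7]=4  [2,4,5,7]=4  [2,4,6,7]=4  [3,4,5,7]=12  [3,4,6,7]=12  [3,5,6,7]=24  [4,5,6,7]=12
  size 5 → [0,1,3,5,6]=30  [0,1,3,6,7]=30  [0,2,4,6,7]=10  [0,3,4,6,7]=30  [0,3,5,6,7]=60  [0,4,5,6,7]=30  [1,2,3,4,7]=10  [1,3,4,5,7]=30  [1,3,4,6,7]=30  [1,3,5,6,7]=60  [2,3,4,5,7]=20  [2,3,4,6,7]=20  [2,4,5,6,7]=20  [3,4,5,6,7]=60
  size 6 → [0,1,3,4,6,7]=90  [0,1,3,5,6,7]=180  [0,2,3,4,6,7]=60  [0,2,4,5,6,7]=60  [0,3,4,5,6,7]=180  [1,2,3,4,5,7]=60  [1,2,3,4,6,7]=60  [1,3,4,5,6,7]=180  [2,3,4,5,6,7]=120
  first=0(c) contributes 420
  first=1(i) contributes 420
  first=2(u) contributes 630
  first=5(b) contributes 210
|[w]| = 1680

1680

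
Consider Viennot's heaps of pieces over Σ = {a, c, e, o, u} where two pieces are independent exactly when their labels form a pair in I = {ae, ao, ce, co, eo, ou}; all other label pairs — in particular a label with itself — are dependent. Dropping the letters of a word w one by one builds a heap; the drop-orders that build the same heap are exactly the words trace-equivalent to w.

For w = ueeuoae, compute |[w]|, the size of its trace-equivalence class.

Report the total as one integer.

#0=u has no predecessor
#1=e depends on [0:u]
#2=e depends on [1:e]
#3=u depends on [2:e]
#4=o has no predecessor
#5=a depends on [3:u]
#6=e depends on [3:u]
sources: [0:u, 4:o]
N(rest) = Σ N(rest − s) over sources s of rest; N(one piece) = 1:
  size 1 → [4]=1  [5]=1  [6]=1
  size 2 → [4,5]=2  [4,6]=2  [5,6]=2
  size 3 → [3,5,6]=2  [4,5,6]=6
  size 4 → [2,3,5,6]=2  [3,4,5,6]=8
  size 5 → [1,2,3,5,6]=2  [2,3,4,5,6]=10
  first=0(u) contributes 12
  first=4(o) contributes 2
|[w]| = 14

14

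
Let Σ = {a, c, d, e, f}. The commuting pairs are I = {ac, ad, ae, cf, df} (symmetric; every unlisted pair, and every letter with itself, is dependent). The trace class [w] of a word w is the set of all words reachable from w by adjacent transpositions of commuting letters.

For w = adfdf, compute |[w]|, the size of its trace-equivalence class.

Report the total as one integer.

10

0(a) covers ∅
1(d) covers ∅
2(f) covers 0:a
3(d) covers 1:d
4(f) covers 2:f
floor of heap: 0:a, 1:d
completions by unplaced set U, small U first (add the entries for U minus each lowest piece of U):
  |U|=1: {3}:1  {4}:1
  |U|=2: {1,3}:1  {2,4}:1  {3,4}:2
  |U|=3: {0,2,4}:1  {1,3,4}:3  {2,3,4}:3
  start at 0(a): 6
  start at 1(d): 4
sum over floor = 10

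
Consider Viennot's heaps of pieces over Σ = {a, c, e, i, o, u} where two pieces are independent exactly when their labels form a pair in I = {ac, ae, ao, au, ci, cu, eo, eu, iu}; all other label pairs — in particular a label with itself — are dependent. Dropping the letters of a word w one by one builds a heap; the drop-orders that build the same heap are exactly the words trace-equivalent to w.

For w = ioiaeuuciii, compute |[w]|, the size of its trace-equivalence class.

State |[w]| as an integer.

324

drop 0:i onto floor
drop 1:o onto {0:i}
drop 2:i onto {1:o}
drop 3:a onto {2:i}
drop 4:e onto {2:i}
drop 5:u onto {1:o}
drop 6:u onto {5:u}
drop 7:c onto {4:e}
drop 8:i onto {3:a, 4:e}
drop 9:i onto {8:i}
drop 10:i onto {9:i}
ground layer = {0:i}
drop-orders for the pieces not yet dropped (sum over which currently-grounded one goes next):
  1 to go: {6} 1  {7} 1  {10} 1
  2 to go: {5,6} 1  {6,7} 2  {6,10} 2  {7,10} 2  {9,10} 1
  3 to go: {5,6,7} 3  {5,6,10} 3  {6,7,10} 6  {6,9,10} 3  {7,9,10} 3  {8,9,10} 1
  4 to go: {3,8,9,10} 1  {5,6,7,10} 12  {5,6,9,10} 6  {6,7,9,10} 12  {6,8,9,10} 4  {7,8,9,10} 4
  5 to go: {3,6,8,9,10} 5  {3,7,8,9,10} 5  {4,7,8,9,10} 4  {5,6,7,9,10} 30  {5,6,8,9,10} 10  {6,7,8,9,10} 20
  6 to go: {3,4,7,8,9,10} 9  {3,5,6,8,9,10} 15  {3,6,7,8,9,10} 30  {4,6,7,8,9,10} 24  {5,6,7,8,9,10} 60
  7 to go: {2,3,4,7,8,9,10} 9  {3,4,6,7,8,9,10} 63  {3,5,6,7,8,9,10} 105  {4,5,6,7,8,9,10} 84
  8 to go: {2,3,4,6,7,8,9,10} 72  {3,4,5,6,7,8,9,10} 252
  9 to go: {2,3,4,5,6,7,8,9,10} 324
  if 0:i drops first: 324 orders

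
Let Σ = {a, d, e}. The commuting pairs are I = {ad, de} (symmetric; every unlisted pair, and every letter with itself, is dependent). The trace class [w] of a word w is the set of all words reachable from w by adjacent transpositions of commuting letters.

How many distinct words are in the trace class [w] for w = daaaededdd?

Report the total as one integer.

252

0(d) covers ∅
1(a) covers ∅
2(a) covers 1:a
3(a) covers 2:a
4(e) covers 3:a
5(d) covers 0:d
6(e) covers 4:e
7(d) covers 5:d
8(d) covers 7:d
9(d) covers 8:d
floor of heap: 0:d, 1:a
completions by unplaced set U, small U first (add the entries for U minus each lowest piece of U):
  |U|=1: {6}:1  {9}:1
  |U|=2: {4,6}:1  {6,9}:2  {8,9}:1
  |U|=3: {3,4,6}:1  {4,6,9}:3  {6,8,9}:3  {7,8,9}:1
  |U|=4: {2,3,4,6}:1  {3,4,6,9}:4  {4,6,8,9}:6  {5,7,8,9}:1  {6,7,8,9}:4
  |U|=5: {0,5,7,8,9}:1  {1,2,3,4,6}:1  {2,3,4,6,9}:5  {3,4,6,8,9}:10  {4,6,7,8,9}:10  {5,6,7,8,9}:5
  |U|=6: {0,5,6,7,8,9}:6  {1,2,3,4,6,9}:6  {2,3,4,6,8,9}:15  {3,4,6,7,8,9}:20  {4,5,6,7,8,9}:15
  |U|=7: {0,4,5,6,7,8,9}:21  {1,2,3,4,6,8,9}:21  {2,3,4,6,7,8,9}:35  {3,4,5,6,7,8,9}:35
  |U|=8: {0,3,4,5,6,7,8,9}:56  {1,2,3,4,6,7,8,9}:56  {2,3,4,5,6,7,8,9}:70
  start at 0(d): 126
  start at 1(a): 126
sum over floor = 252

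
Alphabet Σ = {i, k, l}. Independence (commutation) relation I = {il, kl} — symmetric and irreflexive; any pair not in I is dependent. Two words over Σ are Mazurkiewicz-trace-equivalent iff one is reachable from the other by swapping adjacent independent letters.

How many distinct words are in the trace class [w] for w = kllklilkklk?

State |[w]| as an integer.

462

drop 0:k onto floor
drop 1:l onto floor
drop 2:l onto {1:l}
drop 3:k onto {0:k}
drop 4:l onto {2:l}
drop 5:i onto {3:k}
drop 6:l onto {4:l}
drop 7:k onto {5:i}
drop 8:k onto {7:k}
drop 9:l onto {6:l}
drop 10:k onto {8:k}
ground layer = {0:k, 1:l}
drop-orders for the pieces not yet dropped (sum over which currently-grounded one goes next):
  1 to go: {9} 1  {10} 1
  2 to go: {6,9} 1  {8,10} 1  {9,10} 2
  3 to go: {4,6,9} 1  {6,9,10} 3  {7,8,10} 1  {8,9,10} 3
  4 to go: {2,4,6,9} 1  {4,6,9,10} 4  {5,7,8,10} 1  {6,8,9,10} 6  {7,8,9,10} 4
  5 to go: {1,2,4,6,9} 1  {2,4,6,9,10} 5  {3,5,7,8,10} 1  {4,6,8,9,10} 10  {5,7,8,9,10} 5  {6,7,8,9,10} 10
  6 to go: {0,3,5,7,8,10} 1  {1,2,4,6,9,10} 6  {2,4,6,8,9,10} 15  {3,5,7,8,9,10} 6  {4,6,7,8,9,10} 20  {5,6,7,8,9,10} 15
  7 to go: {0,3,5,7,8,9,10} 7  {1,2,4,6,8,9,10} 21  {2,4,6,7,8,9,10} 35  {3,5,6,7,8,9,10} 21  {4,5,6,7,8,9,10} 35
  8 to go: {0,3,5,6,7,8,9,10} 28  {1,2,4,6,7,8,9,10} 56  {2,4,5,6,7,8,9,10} 70  {3,4,5,6,7,8,9,10} 56
  9 to go: {0,3,4,5,6,7,8,9,10} 84  {1,2,4,5,6,7,8,9,10} 126  {2,3,4,5,6,7,8,9,10} 126
  if 0:k drops first: 252 orders
  if 1:l drops first: 210 orders
heap linearizations: 462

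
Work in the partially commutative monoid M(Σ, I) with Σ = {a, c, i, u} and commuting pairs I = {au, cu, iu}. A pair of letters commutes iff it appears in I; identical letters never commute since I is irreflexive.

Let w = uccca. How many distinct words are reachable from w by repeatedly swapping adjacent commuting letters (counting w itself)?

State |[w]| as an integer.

drop 0:u onto floor
drop 1:c onto floor
drop 2:c onto {1:c}
drop 3:c onto {2:c}
drop 4:a onto {3:c}
ground layer = {0:u, 1:c}
drop-orders for the pieces not yet dropped (sum over which currently-grounded one goes next):
  1 to go: {0} 1  {4} 1
  2 to go: {0,4} 2  {3,4} 1
  3 to go: {0,3,4} 3  {2,3,4} 1
  if 0:u drops first: 1 orders
  if 1:c drops first: 4 orders
heap linearizations: 5

5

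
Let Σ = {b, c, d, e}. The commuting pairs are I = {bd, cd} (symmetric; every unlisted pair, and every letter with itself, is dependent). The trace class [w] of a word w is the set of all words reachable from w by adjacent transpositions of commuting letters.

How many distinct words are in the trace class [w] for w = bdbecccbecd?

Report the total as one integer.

6

piece 0:b — minimal
piece 1:d — minimal
piece 2:b rests on {0:b}
piece 3:e rests on {1:d, 2:b}
piece 4:c rests on {3:e}
piece 5:c rests on {4:c}
piece 6:c rests on {5:c}
piece 7:b rests on {6:c}
piece 8:e rests on {7:b}
piece 9:c rests on {8:e}
piece 10:d rests on {8:e}
minimal pieces: {0:b, 1:d}
ways to finish when only these pieces remain (= sum over removing one remaining piece with nothing left below it):
  1 left: {9}→1  {10}→1
  2 left: {9,10}→2
  3 left: {8,9,10}→2
  4 left: {7,8,9,10}→2
  5 left: {6,7,8,9,10}→2
  6 left: {5,6,7,8,9,10}→2
  7 left: {4,5,6,7,8,9,10}→2
  8 left: {3,4,5,6,7,8,9,10}→2
  9 left: {1,3,4,5,6,7,8,9,10}→2  {2,3,4,5,6,7,8,9,10}→2
  placing 0:b first → 4 extensions
  placing 1:d first → 2 extensions
total linear extensions = 6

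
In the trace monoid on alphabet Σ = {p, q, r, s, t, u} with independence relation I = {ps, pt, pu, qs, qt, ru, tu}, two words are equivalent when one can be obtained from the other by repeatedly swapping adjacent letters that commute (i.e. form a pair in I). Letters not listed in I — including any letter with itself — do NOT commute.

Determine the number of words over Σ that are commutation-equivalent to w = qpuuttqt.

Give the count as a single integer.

drop 0:q onto floor
drop 1:p onto {0:q}
drop 2:u onto {0:q}
drop 3:u onto {2:u}
drop 4:t onto floor
drop 5:t onto {4:t}
drop 6:q onto {1:p, 3:u}
drop 7:t onto {5:t}
ground layer = {0:q, 4:t}
drop-orders for the pieces not yet dropped (sum over which currently-grounded one goes next):
  1 to go: {6} 1  {7} 1
  2 to go: {1,6} 1  {3,6} 1  {5,7} 1  {6,7} 2
  3 to go: {1,3,6} 2  {1,6,7} 3  {2,3,6} 1  {3,6,7} 3  {4,5,7} 1  {5,6,7} 3
  4 to go: {1,2,3,6} 3  {1,3,6,7} 8  {1,5,6,7} 6  {2,3,6,7} 4  {3,5,6,7} 6  {4,5,6,7} 4
  5 to go: {0,1,2,3,6} 3  {1,2,3,6,7} 15  {1,3,5,6,7} 20  {1,4,5,6,7} 10  {2,3,5,6,7} 10  {3,4,5,6,7} 10
  6 to go: {0,1,2,3,6,7} 18  {1,2,3,5,6,7} 45  {1,3,4,5,6,7} 40  {2,3,4,5,6,7} 20
  if 0:q drops first: 105 orders
  if 4:t drops first: 63 orders
heap linearizations: 168

168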